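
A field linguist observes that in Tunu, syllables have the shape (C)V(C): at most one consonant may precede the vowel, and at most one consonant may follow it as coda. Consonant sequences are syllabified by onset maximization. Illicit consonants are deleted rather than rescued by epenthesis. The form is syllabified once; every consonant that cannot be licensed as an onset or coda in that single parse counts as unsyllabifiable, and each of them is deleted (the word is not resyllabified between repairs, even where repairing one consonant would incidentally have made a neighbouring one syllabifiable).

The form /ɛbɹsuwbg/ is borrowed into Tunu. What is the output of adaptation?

The consonants /ɹ/, /b/, /g/ cannot be parsed into a legal (C)V(C) syllable (at most one coda consonant is licensed; onsets are limited to one consonant).
Each unlicensed consonant is deleted: /ɹ/, /b/, /g/.

ɛbsuw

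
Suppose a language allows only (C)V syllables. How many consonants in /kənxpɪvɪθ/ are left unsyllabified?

The consonants /n/, /x/, /θ/ cannot be parsed into a legal (C)V syllable (no codas are permitted; onsets are limited to one consonant).

3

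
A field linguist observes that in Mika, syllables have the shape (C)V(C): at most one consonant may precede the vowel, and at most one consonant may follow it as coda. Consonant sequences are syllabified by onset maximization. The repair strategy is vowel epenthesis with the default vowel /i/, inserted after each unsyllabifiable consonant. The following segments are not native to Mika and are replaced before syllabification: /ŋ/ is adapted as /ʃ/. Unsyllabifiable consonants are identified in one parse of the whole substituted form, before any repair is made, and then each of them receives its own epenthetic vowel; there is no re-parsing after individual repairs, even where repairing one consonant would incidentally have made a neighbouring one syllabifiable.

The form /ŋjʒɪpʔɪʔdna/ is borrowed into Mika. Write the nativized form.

Substitution: /ŋ/ → /ʃ/, giving /ʃjʒɪpʔɪʔdna/.
The consonants /ʃ/, /j/, /d/ cannot be parsed into a legal (C)V(C) syllable (at most one coda consonant is licensed; onsets are limited to one consonant).
Epenthesis after each stranded consonant: /ʃ/ → /ʃi/, /j/ → /ji/, /d/ → /di/.

ʃijiʒɪpʔɪʔdina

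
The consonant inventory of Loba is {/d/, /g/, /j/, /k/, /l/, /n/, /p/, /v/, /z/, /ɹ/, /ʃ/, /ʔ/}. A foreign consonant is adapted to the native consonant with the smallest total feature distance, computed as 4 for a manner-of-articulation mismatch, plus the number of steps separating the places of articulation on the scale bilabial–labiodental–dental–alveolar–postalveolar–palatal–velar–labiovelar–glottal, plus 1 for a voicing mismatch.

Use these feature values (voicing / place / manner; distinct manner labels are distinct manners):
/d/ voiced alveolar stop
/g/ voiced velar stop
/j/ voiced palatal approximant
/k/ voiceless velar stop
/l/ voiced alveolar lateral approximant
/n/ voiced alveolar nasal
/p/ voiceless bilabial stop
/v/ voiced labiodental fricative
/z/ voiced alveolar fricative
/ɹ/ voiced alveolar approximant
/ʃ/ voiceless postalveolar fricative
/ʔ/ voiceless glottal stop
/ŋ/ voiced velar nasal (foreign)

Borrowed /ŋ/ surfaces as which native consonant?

/n/ is closest: same manner (nasal), place distance 3 (velar→alveolar), same voicing; total 3. Next closest is /g/ at distance 4.

n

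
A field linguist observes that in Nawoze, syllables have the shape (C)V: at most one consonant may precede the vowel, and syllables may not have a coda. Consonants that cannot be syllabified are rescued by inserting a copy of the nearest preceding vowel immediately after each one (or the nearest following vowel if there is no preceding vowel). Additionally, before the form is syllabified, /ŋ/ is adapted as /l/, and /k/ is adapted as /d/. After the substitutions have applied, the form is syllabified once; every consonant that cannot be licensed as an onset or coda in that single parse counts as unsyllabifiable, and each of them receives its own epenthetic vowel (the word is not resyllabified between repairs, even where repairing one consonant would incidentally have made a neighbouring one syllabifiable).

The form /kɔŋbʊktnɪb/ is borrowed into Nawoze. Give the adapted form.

Substitution: /k/ → /d/, /ŋ/ → /l/, giving /dɔlbʊdtnɪb/.
Under (C)V, the unsyllabifiable consonants are /l/, /d/, /t/, /b/ (no codas are permitted; onsets are limited to one consonant).
Inserting the epenthetic vowel yields /l/ → /lɔ/, /d/ → /dʊ/, /t/ → /tʊ/, /b/ → /bɪ/.

dɔlɔbʊdʊtʊnɪbɪ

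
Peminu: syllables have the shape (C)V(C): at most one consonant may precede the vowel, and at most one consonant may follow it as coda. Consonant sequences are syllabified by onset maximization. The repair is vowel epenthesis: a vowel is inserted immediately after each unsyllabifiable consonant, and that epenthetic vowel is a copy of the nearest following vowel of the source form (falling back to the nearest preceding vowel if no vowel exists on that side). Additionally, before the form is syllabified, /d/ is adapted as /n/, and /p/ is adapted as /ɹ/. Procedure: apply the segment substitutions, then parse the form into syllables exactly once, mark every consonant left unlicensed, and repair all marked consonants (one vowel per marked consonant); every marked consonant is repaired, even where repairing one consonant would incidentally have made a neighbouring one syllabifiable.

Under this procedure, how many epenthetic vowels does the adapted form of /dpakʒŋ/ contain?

After substitution the input is /nɹakʒŋ/.
The unsyllabifiable consonants are /n/, /ʒ/, /ŋ/; each receives one epenthetic vowel.

3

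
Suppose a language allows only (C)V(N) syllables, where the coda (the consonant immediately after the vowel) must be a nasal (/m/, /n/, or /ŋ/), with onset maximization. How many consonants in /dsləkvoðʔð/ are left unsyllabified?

6

Syllabifying with onset maximization leaves /d/, /s/, /k/, /ð/, /ʔ/, /ð/ stranded (only a nasal (/m/, /n/, or /ŋ/) is licensed in coda position; onsets are limited to one consonant).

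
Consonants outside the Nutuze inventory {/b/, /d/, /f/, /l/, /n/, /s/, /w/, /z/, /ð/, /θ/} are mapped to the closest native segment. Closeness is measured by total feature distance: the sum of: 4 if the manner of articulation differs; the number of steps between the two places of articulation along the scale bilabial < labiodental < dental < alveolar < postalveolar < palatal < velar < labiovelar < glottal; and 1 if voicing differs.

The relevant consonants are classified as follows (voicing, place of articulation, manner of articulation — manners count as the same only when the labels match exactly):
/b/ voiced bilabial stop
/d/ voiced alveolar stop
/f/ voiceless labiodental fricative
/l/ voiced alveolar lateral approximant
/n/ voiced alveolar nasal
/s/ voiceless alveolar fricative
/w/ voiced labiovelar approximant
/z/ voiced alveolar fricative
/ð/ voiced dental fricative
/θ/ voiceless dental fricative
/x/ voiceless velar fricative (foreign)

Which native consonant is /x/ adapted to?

s

/s/ is closest: same manner (fricative), place distance 3 (velar→alveolar), same voicing; total 3. Next closest is /z/ at distance 4.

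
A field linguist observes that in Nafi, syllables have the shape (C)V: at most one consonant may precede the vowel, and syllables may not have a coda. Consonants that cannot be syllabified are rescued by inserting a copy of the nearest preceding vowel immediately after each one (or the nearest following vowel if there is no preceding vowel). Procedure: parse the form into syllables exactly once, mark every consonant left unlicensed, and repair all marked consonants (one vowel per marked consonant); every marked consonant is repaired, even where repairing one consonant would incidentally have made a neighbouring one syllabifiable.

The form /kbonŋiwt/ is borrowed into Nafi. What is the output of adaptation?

kobonoŋiwiti

Under (C)V, the unsyllabifiable consonants are /k/, /n/, /w/, /t/ (no codas are permitted; onsets are limited to one consonant).
Inserting the epenthetic vowel yields /k/ → /ko/, /n/ → /no/, /w/ → /wi/, /t/ → /ti/.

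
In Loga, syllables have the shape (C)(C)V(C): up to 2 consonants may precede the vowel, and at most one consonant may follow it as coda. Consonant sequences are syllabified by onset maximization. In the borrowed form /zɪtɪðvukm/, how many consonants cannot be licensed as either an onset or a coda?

1

Under (C)(C)V(C), the unsyllabifiable consonants are /m/ (at most one coda consonant is licensed; onsets may contain at most 2 consonants).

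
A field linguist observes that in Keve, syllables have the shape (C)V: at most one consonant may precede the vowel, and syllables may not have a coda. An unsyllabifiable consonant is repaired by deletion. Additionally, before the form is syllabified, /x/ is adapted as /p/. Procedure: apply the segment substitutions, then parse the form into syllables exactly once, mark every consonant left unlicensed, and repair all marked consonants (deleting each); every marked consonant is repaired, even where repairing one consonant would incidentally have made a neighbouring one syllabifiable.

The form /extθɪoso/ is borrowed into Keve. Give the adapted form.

eθɪoso

Substitution: /x/ → /p/, giving /eptθɪoso/.
Syllabifying with onset maximization leaves /p/, /t/ stranded (no codas are permitted; onsets are limited to one consonant).
Each unlicensed consonant is deleted: /p/, /t/.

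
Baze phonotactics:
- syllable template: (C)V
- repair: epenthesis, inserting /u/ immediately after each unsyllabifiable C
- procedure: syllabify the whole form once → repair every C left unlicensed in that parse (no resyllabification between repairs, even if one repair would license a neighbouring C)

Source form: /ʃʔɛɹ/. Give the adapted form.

ʃuʔɛɹu

Syllabifying with onset maximization leaves /ʃ/, /ɹ/ stranded (no codas are permitted; onsets are limited to one consonant).
Inserting the epenthetic vowel yields /ʃ/ → /ʃu/, /ɹ/ → /ɹu/.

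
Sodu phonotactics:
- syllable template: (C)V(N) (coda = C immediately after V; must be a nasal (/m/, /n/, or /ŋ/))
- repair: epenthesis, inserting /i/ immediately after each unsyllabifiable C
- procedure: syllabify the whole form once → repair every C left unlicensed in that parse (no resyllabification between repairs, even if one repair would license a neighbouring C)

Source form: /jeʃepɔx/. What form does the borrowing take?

The consonants /x/ cannot be parsed into a legal (C)V(N) syllable (only a nasal (/m/, /n/, or /ŋ/) is licensed in coda position; onsets are limited to one consonant).
Each unlicensed consonant becomes the onset of a new syllable: /x/ → /xi/.

jeʃepɔxi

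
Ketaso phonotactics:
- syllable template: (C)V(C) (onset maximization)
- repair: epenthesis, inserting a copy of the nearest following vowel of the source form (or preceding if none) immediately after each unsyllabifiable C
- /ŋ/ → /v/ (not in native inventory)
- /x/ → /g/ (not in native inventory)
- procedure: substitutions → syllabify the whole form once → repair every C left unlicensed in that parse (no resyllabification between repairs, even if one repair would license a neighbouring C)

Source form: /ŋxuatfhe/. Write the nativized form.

Substitution: /ŋ/ → /v/, /x/ → /g/, giving /vguatfhe/.
The consonants /v/, /f/ cannot be parsed into a legal (C)V(C) syllable (at most one coda consonant is licensed; onsets are limited to one consonant).
Inserting the epenthetic vowel yields /v/ → /vu/, /f/ → /fe/.

vuguatfehe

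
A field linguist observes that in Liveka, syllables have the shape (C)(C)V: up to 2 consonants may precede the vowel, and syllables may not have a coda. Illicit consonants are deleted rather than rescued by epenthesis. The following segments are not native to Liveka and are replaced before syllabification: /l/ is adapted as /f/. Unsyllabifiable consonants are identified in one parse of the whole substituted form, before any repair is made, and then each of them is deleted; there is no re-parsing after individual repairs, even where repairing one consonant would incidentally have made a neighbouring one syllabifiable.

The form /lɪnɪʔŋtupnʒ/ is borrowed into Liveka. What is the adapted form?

Substitution: /l/ → /f/, giving /fɪnɪʔŋtupnʒ/.
Syllabifying with onset maximization leaves /ʔ/, /p/, /n/, /ʒ/ stranded (no codas are permitted; onsets may contain at most 2 consonants).
Deleting the stranded consonants removes /ʔ/, /p/, /n/, /ʒ/.

fɪnɪŋtu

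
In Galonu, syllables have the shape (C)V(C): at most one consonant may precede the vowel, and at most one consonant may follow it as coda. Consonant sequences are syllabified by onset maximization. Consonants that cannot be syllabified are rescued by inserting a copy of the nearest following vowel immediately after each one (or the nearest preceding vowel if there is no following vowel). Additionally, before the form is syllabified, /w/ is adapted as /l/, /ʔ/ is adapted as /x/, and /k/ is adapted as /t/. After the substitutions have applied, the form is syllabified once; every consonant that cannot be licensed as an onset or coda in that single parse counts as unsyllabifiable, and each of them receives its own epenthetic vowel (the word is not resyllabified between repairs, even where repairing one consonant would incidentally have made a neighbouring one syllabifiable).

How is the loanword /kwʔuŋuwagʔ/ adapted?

Substitution: /k/ → /t/, /w/ → /l/, /ʔ/ → /x/, giving /tlxuŋulagx/.
Under (C)V(C), the unsyllabifiable consonants are /t/, /l/, /x/ (at most one coda consonant is licensed; onsets are limited to one consonant).
Each unlicensed consonant becomes the onset of a new syllable: /t/ → /tu/, /l/ → /lu/, /x/ → /xa/.

tuluxuŋulagxa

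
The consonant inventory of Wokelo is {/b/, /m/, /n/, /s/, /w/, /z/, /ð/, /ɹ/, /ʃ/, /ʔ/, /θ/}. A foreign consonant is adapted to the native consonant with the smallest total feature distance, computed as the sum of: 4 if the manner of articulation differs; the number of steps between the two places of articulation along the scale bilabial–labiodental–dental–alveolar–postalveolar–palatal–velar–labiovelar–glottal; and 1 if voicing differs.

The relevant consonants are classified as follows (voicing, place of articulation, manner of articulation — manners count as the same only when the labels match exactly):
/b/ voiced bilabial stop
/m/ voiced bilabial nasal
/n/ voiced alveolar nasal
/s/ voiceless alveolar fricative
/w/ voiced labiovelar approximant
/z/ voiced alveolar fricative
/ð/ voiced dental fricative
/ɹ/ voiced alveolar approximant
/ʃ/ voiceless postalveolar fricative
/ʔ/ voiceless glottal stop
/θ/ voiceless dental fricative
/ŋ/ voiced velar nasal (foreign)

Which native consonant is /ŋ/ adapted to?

/n/ is closest: same manner (nasal), place distance 3 (velar→alveolar), same voicing; total 3. Next closest is /w/ at distance 5.

n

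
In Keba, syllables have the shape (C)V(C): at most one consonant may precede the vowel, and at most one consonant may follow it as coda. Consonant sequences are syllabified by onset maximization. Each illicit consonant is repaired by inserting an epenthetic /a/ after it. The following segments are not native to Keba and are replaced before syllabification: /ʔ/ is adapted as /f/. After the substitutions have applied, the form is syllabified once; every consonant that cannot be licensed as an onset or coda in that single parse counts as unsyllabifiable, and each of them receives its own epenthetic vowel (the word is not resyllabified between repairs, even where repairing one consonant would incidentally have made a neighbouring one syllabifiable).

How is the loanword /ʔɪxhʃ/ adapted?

fɪxhaʃa

Substitution: /ʔ/ → /f/, giving /fɪxhʃ/.
The consonants /h/, /ʃ/ cannot be parsed into a legal (C)V(C) syllable (at most one coda consonant is licensed; onsets are limited to one consonant).
Inserting the epenthetic vowel yields /h/ → /ha/, /ʃ/ → /ʃa/.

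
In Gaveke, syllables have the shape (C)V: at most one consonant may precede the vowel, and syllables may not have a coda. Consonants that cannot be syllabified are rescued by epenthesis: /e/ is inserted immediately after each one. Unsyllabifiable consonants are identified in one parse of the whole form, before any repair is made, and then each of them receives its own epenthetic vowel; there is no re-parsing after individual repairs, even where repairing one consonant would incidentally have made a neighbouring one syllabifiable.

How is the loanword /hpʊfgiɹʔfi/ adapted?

hepʊfegiɹeʔefi

Syllabifying with onset maximization leaves /h/, /f/, /ɹ/, /ʔ/ stranded (no codas are permitted; onsets are limited to one consonant).
Each unlicensed consonant becomes the onset of a new syllable: /h/ → /he/, /f/ → /fe/, /ɹ/ → /ɹe/, /ʔ/ → /ʔe/.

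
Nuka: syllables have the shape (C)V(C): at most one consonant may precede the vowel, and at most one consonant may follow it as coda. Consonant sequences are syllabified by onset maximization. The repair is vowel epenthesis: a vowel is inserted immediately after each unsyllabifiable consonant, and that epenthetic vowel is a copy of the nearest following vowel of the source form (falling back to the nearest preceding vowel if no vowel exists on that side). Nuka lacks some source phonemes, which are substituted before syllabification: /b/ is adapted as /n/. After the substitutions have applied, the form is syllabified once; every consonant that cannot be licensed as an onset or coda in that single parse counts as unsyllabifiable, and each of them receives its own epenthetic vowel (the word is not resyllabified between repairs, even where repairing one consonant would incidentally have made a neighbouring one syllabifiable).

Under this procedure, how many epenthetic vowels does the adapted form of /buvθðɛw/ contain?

After substitution the input is /nuvθðɛw/.
The unsyllabifiable consonants are /θ/; each receives one epenthetic vowel.

1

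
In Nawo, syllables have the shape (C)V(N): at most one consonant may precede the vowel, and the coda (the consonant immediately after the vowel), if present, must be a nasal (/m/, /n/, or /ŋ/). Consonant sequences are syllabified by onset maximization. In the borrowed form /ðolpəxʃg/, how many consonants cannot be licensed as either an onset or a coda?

Syllabifying with onset maximization leaves /l/, /x/, /ʃ/, /g/ stranded (only a nasal (/m/, /n/, or /ŋ/) is licensed in coda position; onsets are limited to one consonant).

4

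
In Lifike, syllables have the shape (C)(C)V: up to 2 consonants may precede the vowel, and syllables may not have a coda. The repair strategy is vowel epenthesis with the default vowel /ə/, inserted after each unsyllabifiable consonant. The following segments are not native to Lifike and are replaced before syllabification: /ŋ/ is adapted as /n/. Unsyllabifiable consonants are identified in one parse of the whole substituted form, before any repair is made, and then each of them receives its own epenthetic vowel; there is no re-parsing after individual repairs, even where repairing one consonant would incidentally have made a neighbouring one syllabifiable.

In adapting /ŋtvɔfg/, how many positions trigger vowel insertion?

After substitution the input is /ntvɔfg/.
The unsyllabifiable consonants are /n/, /f/, /g/; each receives one epenthetic vowel.

3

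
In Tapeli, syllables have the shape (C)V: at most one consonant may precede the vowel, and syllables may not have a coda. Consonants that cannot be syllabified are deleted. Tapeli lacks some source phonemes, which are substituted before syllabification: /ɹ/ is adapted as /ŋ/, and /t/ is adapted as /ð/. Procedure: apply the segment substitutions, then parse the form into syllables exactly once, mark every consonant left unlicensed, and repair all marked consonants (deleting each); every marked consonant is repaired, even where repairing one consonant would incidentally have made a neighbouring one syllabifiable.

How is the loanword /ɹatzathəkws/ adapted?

Substitution: /ɹ/ → /ŋ/, /t/ → /ð/, giving /ŋaðzaðhəkws/.
The consonants /ð/, /ð/, /k/, /w/, /s/ cannot be parsed into a legal (C)V syllable (no codas are permitted; onsets are limited to one consonant).
Deletion applies to /ð/, /ð/, /k/, /w/, /s/.

ŋazahə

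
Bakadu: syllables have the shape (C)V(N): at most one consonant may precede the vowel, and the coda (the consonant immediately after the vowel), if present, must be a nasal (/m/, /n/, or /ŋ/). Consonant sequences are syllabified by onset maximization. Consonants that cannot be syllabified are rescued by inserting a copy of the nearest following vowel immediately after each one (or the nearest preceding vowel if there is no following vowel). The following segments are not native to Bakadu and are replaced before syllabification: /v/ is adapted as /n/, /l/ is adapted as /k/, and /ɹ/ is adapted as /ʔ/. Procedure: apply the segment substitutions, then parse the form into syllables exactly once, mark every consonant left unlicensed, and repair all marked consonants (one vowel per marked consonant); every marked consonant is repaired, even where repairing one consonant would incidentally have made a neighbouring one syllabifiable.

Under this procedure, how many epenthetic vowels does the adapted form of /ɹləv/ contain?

1

After substitution the input is /ʔkən/.
The unsyllabifiable consonants are /ʔ/; each receives one epenthetic vowel.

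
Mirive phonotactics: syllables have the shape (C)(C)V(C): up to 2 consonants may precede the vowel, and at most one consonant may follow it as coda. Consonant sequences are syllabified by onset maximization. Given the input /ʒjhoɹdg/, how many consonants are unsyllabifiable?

3

The consonants /ʒ/, /d/, /g/ cannot be parsed into a legal (C)(C)V(C) syllable (at most one coda consonant is licensed; onsets may contain at most 2 consonants).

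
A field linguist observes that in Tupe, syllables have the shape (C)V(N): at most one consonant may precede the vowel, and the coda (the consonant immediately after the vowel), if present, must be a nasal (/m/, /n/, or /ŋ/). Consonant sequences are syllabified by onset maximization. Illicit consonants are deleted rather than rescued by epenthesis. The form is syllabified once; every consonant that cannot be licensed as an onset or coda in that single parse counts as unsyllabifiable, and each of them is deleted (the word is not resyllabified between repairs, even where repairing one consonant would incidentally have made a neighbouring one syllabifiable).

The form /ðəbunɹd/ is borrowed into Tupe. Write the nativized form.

The consonants /ɹ/, /d/ cannot be parsed into a legal (C)V(N) syllable (only a nasal (/m/, /n/, or /ŋ/) is licensed in coda position; onsets are limited to one consonant).
Deletion applies to /ɹ/, /d/.

ðəbun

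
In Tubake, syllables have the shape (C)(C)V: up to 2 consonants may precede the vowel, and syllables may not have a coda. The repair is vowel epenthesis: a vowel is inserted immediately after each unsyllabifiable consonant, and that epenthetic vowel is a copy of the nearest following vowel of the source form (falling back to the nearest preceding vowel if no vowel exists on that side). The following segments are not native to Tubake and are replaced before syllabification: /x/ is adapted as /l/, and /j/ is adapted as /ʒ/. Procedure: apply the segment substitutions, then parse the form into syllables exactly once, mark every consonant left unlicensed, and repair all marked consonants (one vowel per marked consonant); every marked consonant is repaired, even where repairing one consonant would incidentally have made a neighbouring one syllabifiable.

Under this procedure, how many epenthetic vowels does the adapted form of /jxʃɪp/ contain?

After substitution the input is /ʒlʃɪp/.
The unsyllabifiable consonants are /ʒ/, /p/; each receives one epenthetic vowel.

2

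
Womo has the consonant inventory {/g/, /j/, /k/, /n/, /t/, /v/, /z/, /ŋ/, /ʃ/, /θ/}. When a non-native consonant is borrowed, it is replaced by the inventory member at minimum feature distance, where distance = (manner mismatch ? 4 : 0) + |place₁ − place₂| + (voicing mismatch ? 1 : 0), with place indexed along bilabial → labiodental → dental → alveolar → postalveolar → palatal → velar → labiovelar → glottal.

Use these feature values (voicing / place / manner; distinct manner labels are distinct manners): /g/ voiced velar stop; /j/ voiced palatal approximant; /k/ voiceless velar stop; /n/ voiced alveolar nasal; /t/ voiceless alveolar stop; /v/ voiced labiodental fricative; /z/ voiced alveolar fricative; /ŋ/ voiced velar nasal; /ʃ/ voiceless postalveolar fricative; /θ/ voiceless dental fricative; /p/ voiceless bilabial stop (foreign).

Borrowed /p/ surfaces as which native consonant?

t

/t/ is closest: same manner (stop), place distance 3 (bilabial→alveolar), same voicing; total 3. Next closest is /k/ at distance 6.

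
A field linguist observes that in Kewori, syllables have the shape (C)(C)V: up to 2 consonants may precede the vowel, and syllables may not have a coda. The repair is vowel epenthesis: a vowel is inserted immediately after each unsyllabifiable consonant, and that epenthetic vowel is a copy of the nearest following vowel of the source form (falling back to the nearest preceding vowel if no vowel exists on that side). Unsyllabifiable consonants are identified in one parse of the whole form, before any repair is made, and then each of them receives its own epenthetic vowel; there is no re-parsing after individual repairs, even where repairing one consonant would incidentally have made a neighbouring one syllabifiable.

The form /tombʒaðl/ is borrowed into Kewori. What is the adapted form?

The consonants /m/, /ð/, /l/ cannot be parsed into a legal (C)(C)V syllable (no codas are permitted; onsets may contain at most 2 consonants).
Each unlicensed consonant becomes the onset of a new syllable: /m/ → /ma/, /ð/ → /ða/, /l/ → /la/.

tomabʒaðala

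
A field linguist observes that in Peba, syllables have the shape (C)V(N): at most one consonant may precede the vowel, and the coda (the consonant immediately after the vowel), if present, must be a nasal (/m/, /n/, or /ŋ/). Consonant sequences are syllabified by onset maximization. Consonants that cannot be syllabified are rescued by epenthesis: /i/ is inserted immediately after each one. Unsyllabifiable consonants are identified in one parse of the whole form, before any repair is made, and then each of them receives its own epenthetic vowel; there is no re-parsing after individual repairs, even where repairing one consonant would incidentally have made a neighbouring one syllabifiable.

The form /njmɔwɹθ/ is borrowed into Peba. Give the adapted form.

nijimɔwiɹiθi

Under (C)V(N), the unsyllabifiable consonants are /n/, /j/, /w/, /ɹ/, /θ/ (only a nasal (/m/, /n/, or /ŋ/) is licensed in coda position; onsets are limited to one consonant).
Each unlicensed consonant becomes the onset of a new syllable: /n/ → /ni/, /j/ → /ji/, /w/ → /wi/, /ɹ/ → /ɹi/, /θ/ → /θi/.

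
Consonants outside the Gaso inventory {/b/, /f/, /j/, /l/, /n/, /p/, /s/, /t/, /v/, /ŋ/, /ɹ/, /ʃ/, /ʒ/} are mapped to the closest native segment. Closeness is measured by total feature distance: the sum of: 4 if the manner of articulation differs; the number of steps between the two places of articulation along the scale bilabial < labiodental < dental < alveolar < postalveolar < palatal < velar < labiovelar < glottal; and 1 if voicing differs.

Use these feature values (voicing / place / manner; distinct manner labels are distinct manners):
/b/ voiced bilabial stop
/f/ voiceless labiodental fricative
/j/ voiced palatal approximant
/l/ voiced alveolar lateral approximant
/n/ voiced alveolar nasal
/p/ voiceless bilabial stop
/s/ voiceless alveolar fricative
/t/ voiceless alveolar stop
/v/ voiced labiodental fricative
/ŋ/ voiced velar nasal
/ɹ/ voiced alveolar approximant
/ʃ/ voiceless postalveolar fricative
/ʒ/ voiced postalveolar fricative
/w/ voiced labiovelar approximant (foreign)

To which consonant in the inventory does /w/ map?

j

/j/ is closest: same manner (approximant), place distance 2 (labiovelar→palatal), same voicing; total 2. Next closest is /ɹ/ at distance 4.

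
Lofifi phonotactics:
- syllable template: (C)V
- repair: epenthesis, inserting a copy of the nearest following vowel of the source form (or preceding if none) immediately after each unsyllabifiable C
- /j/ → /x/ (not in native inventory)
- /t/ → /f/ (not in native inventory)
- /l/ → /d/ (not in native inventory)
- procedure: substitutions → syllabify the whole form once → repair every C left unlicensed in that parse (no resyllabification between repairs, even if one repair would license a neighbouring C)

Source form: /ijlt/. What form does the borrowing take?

Substitution: /j/ → /x/, /l/ → /d/, /t/ → /f/, giving /ixdf/.
Syllabifying with onset maximization leaves /x/, /d/, /f/ stranded (no codas are permitted; onsets are limited to one consonant).
Inserting the epenthetic vowel yields /x/ → /xi/, /d/ → /di/, /f/ → /fi/.

ixidifi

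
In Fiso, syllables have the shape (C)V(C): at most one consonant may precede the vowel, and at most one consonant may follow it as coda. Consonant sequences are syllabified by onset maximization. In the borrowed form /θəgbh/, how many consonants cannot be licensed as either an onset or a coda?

The consonants /b/, /h/ cannot be parsed into a legal (C)V(C) syllable (at most one coda consonant is licensed; onsets are limited to one consonant).

2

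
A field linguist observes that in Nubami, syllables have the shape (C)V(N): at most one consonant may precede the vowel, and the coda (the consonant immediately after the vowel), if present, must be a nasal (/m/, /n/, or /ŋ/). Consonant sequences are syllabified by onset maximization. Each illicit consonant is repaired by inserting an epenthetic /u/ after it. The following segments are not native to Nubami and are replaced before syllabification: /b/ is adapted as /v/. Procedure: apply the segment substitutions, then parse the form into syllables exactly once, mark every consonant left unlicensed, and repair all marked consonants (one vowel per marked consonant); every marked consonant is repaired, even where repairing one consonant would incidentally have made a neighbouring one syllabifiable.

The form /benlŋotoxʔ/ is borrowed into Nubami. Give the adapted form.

venluŋotoxuʔu

Substitution: /b/ → /v/, giving /venlŋotoxʔ/.
Syllabifying with onset maximization leaves /l/, /x/, /ʔ/ stranded (only a nasal (/m/, /n/, or /ŋ/) is licensed in coda position; onsets are limited to one consonant).
Epenthesis after each stranded consonant: /l/ → /lu/, /x/ → /xu/, /ʔ/ → /ʔu/.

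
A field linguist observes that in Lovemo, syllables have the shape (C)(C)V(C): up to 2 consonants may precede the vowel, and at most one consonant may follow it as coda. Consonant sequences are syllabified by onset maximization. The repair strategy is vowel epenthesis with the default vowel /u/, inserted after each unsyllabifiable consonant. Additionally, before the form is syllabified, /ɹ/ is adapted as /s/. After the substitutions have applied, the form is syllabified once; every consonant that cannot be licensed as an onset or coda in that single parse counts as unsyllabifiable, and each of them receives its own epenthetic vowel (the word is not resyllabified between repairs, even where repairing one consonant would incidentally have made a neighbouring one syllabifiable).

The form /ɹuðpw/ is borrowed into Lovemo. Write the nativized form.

Substitution: /ɹ/ → /s/, giving /suðpw/.
The consonants /p/, /w/ cannot be parsed into a legal (C)(C)V(C) syllable (at most one coda consonant is licensed; onsets may contain at most 2 consonants).
Epenthesis after each stranded consonant: /p/ → /pu/, /w/ → /wu/.

suðpuwu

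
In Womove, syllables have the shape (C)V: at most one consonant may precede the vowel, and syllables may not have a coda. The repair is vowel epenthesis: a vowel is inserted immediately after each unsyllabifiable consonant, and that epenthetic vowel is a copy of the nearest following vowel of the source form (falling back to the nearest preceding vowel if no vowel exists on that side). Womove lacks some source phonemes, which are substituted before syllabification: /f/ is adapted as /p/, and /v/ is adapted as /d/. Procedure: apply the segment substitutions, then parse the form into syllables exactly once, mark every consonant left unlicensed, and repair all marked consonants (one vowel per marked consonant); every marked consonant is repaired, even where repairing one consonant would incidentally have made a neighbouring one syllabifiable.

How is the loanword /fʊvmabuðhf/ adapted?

pʊdamabuðuhupu

Substitution: /f/ → /p/, /v/ → /d/, giving /pʊdmabuðhp/.
Under (C)V, the unsyllabifiable consonants are /d/, /ð/, /h/, /p/ (no codas are permitted; onsets are limited to one consonant).
Each unlicensed consonant becomes the onset of a new syllable: /d/ → /da/, /ð/ → /ðu/, /h/ → /hu/, /p/ → /pu/.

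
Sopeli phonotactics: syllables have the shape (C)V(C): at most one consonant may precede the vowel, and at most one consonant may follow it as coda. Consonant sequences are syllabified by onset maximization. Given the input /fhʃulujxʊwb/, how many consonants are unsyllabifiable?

The consonants /f/, /h/, /b/ cannot be parsed into a legal (C)V(C) syllable (at most one coda consonant is licensed; onsets are limited to one consonant).

3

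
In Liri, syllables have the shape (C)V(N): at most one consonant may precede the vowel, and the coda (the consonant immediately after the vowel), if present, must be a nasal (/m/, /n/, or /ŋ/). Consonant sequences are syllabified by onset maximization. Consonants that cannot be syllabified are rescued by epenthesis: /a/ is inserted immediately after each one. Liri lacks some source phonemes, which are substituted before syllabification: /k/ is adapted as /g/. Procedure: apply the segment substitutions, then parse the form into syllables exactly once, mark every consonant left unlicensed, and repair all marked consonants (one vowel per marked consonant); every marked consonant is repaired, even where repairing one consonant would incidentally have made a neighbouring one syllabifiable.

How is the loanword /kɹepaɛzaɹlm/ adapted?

gaɹepaɛzaɹalama

Substitution: /k/ → /g/, giving /gɹepaɛzaɹlm/.
Under (C)V(N), the unsyllabifiable consonants are /g/, /ɹ/, /l/, /m/ (only a nasal (/m/, /n/, or /ŋ/) is licensed in coda position; onsets are limited to one consonant).
Each unlicensed consonant becomes the onset of a new syllable: /g/ → /ga/, /ɹ/ → /ɹa/, /l/ → /la/, /m/ → /ma/.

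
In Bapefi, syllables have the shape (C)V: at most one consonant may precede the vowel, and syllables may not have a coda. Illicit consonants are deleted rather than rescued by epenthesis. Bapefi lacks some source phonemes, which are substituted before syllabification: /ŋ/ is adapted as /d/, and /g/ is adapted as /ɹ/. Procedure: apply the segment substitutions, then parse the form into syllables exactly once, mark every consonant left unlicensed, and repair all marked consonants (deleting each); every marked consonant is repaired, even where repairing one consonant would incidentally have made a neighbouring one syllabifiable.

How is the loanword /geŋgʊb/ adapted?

ɹeɹʊ

Substitution: /g/ → /ɹ/, /ŋ/ → /d/, giving /ɹedɹʊb/.
The consonants /d/, /b/ cannot be parsed into a legal (C)V syllable (no codas are permitted; onsets are limited to one consonant).
Each unlicensed consonant is deleted: /d/, /b/.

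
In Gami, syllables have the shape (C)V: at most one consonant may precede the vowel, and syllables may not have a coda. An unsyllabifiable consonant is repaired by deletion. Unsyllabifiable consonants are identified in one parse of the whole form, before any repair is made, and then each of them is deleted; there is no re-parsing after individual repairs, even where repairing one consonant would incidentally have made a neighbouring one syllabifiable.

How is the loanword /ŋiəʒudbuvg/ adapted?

ŋiəʒubu

Under (C)V, the unsyllabifiable consonants are /d/, /v/, /g/ (no codas are permitted; onsets are limited to one consonant).
Deleting the stranded consonants removes /d/, /v/, /g/.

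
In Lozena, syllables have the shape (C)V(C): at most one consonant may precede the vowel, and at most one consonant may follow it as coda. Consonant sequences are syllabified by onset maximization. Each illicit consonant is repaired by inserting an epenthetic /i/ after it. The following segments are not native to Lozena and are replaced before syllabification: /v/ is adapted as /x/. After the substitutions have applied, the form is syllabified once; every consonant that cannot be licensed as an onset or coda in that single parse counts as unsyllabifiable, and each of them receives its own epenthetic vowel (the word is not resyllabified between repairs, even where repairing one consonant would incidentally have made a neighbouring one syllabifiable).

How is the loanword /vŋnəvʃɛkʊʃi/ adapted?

xiŋinəxʃɛkʊʃi

Substitution: /v/ → /x/, giving /xŋnəxʃɛkʊʃi/.
Under (C)V(C), the unsyllabifiable consonants are /x/, /ŋ/ (at most one coda consonant is licensed; onsets are limited to one consonant).
Epenthesis after each stranded consonant: /x/ → /xi/, /ŋ/ → /ŋi/.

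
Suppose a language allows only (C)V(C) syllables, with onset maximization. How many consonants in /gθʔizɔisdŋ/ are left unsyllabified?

The consonants /g/, /θ/, /d/, /ŋ/ cannot be parsed into a legal (C)V(C) syllable (at most one coda consonant is licensed; onsets are limited to one consonant).

4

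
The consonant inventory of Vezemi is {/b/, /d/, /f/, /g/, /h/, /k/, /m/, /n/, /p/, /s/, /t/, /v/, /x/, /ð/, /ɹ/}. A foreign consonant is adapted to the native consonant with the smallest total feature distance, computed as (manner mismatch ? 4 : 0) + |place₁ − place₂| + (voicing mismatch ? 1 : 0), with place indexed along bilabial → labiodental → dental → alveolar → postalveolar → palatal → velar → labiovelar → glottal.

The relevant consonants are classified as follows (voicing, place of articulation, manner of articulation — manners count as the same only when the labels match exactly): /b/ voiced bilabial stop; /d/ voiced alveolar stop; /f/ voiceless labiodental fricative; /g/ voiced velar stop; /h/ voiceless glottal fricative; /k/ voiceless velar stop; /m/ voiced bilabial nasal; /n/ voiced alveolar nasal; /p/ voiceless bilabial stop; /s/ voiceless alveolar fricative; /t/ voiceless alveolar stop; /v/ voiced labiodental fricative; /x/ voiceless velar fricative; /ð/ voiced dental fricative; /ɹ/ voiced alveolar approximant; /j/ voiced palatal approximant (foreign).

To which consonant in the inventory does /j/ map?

/ɹ/ is closest: same manner (approximant), place distance 2 (palatal→alveolar), same voicing; total 2. Next closest is /g/ at distance 5.

ɹ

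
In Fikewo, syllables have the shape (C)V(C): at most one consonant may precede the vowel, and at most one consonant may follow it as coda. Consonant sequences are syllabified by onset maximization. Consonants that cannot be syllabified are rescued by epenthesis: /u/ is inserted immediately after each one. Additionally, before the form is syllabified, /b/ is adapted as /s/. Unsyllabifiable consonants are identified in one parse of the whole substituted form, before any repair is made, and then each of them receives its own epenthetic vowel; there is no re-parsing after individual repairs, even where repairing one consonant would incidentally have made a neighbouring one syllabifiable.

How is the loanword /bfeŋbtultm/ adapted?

sufeŋsutultumu

Substitution: /b/ → /s/, giving /sfeŋstultm/.
Syllabifying with onset maximization leaves /s/, /s/, /t/, /m/ stranded (at most one coda consonant is licensed; onsets are limited to one consonant).
Epenthesis after each stranded consonant: /s/ → /su/, /s/ → /su/, /t/ → /tu/, /m/ → /mu/.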